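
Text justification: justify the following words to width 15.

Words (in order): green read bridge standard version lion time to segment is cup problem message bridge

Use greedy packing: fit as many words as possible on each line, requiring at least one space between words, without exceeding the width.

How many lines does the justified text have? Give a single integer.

Line 1: ['green', 'read'] (min_width=10, slack=5)
Line 2: ['bridge', 'standard'] (min_width=15, slack=0)
Line 3: ['version', 'lion'] (min_width=12, slack=3)
Line 4: ['time', 'to', 'segment'] (min_width=15, slack=0)
Line 5: ['is', 'cup', 'problem'] (min_width=14, slack=1)
Line 6: ['message', 'bridge'] (min_width=14, slack=1)
Total lines: 6

Answer: 6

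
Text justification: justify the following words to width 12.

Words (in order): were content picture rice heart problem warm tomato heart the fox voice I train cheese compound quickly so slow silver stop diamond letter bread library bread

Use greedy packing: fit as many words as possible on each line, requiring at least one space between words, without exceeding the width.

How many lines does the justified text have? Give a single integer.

Answer: 15

Derivation:
Line 1: ['were', 'content'] (min_width=12, slack=0)
Line 2: ['picture', 'rice'] (min_width=12, slack=0)
Line 3: ['heart'] (min_width=5, slack=7)
Line 4: ['problem', 'warm'] (min_width=12, slack=0)
Line 5: ['tomato', 'heart'] (min_width=12, slack=0)
Line 6: ['the', 'fox'] (min_width=7, slack=5)
Line 7: ['voice', 'I'] (min_width=7, slack=5)
Line 8: ['train', 'cheese'] (min_width=12, slack=0)
Line 9: ['compound'] (min_width=8, slack=4)
Line 10: ['quickly', 'so'] (min_width=10, slack=2)
Line 11: ['slow', 'silver'] (min_width=11, slack=1)
Line 12: ['stop', 'diamond'] (min_width=12, slack=0)
Line 13: ['letter', 'bread'] (min_width=12, slack=0)
Line 14: ['library'] (min_width=7, slack=5)
Line 15: ['bread'] (min_width=5, slack=7)
Total lines: 15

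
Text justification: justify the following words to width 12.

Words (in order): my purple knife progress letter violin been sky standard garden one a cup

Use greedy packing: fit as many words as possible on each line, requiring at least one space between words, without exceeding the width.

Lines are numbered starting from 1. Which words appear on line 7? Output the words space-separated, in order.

Line 1: ['my', 'purple'] (min_width=9, slack=3)
Line 2: ['knife'] (min_width=5, slack=7)
Line 3: ['progress'] (min_width=8, slack=4)
Line 4: ['letter'] (min_width=6, slack=6)
Line 5: ['violin', 'been'] (min_width=11, slack=1)
Line 6: ['sky', 'standard'] (min_width=12, slack=0)
Line 7: ['garden', 'one', 'a'] (min_width=12, slack=0)
Line 8: ['cup'] (min_width=3, slack=9)

Answer: garden one a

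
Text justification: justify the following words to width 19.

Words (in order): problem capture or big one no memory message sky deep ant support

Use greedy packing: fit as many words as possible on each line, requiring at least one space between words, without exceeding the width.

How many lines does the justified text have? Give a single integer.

Answer: 4

Derivation:
Line 1: ['problem', 'capture', 'or'] (min_width=18, slack=1)
Line 2: ['big', 'one', 'no', 'memory'] (min_width=17, slack=2)
Line 3: ['message', 'sky', 'deep'] (min_width=16, slack=3)
Line 4: ['ant', 'support'] (min_width=11, slack=8)
Total lines: 4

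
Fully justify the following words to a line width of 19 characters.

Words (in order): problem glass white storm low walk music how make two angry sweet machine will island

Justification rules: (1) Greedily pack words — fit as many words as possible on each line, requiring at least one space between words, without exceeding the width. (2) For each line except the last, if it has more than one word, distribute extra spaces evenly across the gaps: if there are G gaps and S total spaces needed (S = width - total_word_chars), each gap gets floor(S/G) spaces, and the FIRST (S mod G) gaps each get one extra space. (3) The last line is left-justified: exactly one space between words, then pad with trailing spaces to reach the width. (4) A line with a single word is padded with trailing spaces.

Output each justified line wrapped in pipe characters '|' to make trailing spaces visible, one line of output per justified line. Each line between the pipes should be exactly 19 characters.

Line 1: ['problem', 'glass', 'white'] (min_width=19, slack=0)
Line 2: ['storm', 'low', 'walk'] (min_width=14, slack=5)
Line 3: ['music', 'how', 'make', 'two'] (min_width=18, slack=1)
Line 4: ['angry', 'sweet', 'machine'] (min_width=19, slack=0)
Line 5: ['will', 'island'] (min_width=11, slack=8)

Answer: |problem glass white|
|storm    low   walk|
|music  how make two|
|angry sweet machine|
|will island        |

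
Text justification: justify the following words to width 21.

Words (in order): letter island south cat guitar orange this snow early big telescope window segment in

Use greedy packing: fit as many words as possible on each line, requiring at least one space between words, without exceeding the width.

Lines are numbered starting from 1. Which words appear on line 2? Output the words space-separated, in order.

Line 1: ['letter', 'island', 'south'] (min_width=19, slack=2)
Line 2: ['cat', 'guitar', 'orange'] (min_width=17, slack=4)
Line 3: ['this', 'snow', 'early', 'big'] (min_width=19, slack=2)
Line 4: ['telescope', 'window'] (min_width=16, slack=5)
Line 5: ['segment', 'in'] (min_width=10, slack=11)

Answer: cat guitar orange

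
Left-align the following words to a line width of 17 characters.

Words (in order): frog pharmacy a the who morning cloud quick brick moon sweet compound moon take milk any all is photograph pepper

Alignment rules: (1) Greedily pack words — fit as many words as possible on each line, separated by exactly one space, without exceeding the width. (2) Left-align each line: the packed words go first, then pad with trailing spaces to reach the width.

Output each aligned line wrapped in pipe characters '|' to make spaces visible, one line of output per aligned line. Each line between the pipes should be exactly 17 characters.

Answer: |frog pharmacy a  |
|the who morning  |
|cloud quick brick|
|moon sweet       |
|compound moon    |
|take milk any all|
|is photograph    |
|pepper           |

Derivation:
Line 1: ['frog', 'pharmacy', 'a'] (min_width=15, slack=2)
Line 2: ['the', 'who', 'morning'] (min_width=15, slack=2)
Line 3: ['cloud', 'quick', 'brick'] (min_width=17, slack=0)
Line 4: ['moon', 'sweet'] (min_width=10, slack=7)
Line 5: ['compound', 'moon'] (min_width=13, slack=4)
Line 6: ['take', 'milk', 'any', 'all'] (min_width=17, slack=0)
Line 7: ['is', 'photograph'] (min_width=13, slack=4)
Line 8: ['pepper'] (min_width=6, slack=11)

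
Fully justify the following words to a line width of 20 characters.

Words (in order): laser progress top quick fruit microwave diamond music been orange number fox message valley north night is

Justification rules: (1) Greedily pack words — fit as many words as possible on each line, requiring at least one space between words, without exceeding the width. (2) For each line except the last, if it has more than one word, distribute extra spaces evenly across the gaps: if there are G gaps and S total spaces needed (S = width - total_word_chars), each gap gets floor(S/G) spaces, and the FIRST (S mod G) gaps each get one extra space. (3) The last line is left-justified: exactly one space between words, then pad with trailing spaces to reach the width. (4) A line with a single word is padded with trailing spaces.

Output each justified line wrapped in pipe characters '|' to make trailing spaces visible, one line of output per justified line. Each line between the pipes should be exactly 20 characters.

Answer: |laser  progress  top|
|quick          fruit|
|microwave    diamond|
|music   been  orange|
|number  fox  message|
|valley  north  night|
|is                  |

Derivation:
Line 1: ['laser', 'progress', 'top'] (min_width=18, slack=2)
Line 2: ['quick', 'fruit'] (min_width=11, slack=9)
Line 3: ['microwave', 'diamond'] (min_width=17, slack=3)
Line 4: ['music', 'been', 'orange'] (min_width=17, slack=3)
Line 5: ['number', 'fox', 'message'] (min_width=18, slack=2)
Line 6: ['valley', 'north', 'night'] (min_width=18, slack=2)
Line 7: ['is'] (min_width=2, slack=18)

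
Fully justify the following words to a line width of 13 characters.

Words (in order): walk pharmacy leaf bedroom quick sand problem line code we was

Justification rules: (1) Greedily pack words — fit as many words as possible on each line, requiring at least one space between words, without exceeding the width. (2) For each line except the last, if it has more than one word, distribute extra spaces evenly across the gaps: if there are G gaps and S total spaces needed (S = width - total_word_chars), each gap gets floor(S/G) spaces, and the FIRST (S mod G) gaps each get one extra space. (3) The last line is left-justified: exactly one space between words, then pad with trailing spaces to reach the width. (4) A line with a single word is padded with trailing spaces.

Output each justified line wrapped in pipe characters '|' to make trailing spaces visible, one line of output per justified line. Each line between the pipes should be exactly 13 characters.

Line 1: ['walk', 'pharmacy'] (min_width=13, slack=0)
Line 2: ['leaf', 'bedroom'] (min_width=12, slack=1)
Line 3: ['quick', 'sand'] (min_width=10, slack=3)
Line 4: ['problem', 'line'] (min_width=12, slack=1)
Line 5: ['code', 'we', 'was'] (min_width=11, slack=2)

Answer: |walk pharmacy|
|leaf  bedroom|
|quick    sand|
|problem  line|
|code we was  |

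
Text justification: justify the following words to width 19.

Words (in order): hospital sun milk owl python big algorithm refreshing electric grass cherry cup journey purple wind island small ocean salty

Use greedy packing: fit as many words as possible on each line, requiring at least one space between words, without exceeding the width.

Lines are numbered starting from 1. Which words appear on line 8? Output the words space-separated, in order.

Line 1: ['hospital', 'sun', 'milk'] (min_width=17, slack=2)
Line 2: ['owl', 'python', 'big'] (min_width=14, slack=5)
Line 3: ['algorithm'] (min_width=9, slack=10)
Line 4: ['refreshing', 'electric'] (min_width=19, slack=0)
Line 5: ['grass', 'cherry', 'cup'] (min_width=16, slack=3)
Line 6: ['journey', 'purple', 'wind'] (min_width=19, slack=0)
Line 7: ['island', 'small', 'ocean'] (min_width=18, slack=1)
Line 8: ['salty'] (min_width=5, slack=14)

Answer: salty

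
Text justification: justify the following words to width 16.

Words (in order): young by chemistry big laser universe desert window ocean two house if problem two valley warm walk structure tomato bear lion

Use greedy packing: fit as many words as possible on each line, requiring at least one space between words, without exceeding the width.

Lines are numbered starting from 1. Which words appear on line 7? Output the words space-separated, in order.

Answer: valley warm walk

Derivation:
Line 1: ['young', 'by'] (min_width=8, slack=8)
Line 2: ['chemistry', 'big'] (min_width=13, slack=3)
Line 3: ['laser', 'universe'] (min_width=14, slack=2)
Line 4: ['desert', 'window'] (min_width=13, slack=3)
Line 5: ['ocean', 'two', 'house'] (min_width=15, slack=1)
Line 6: ['if', 'problem', 'two'] (min_width=14, slack=2)
Line 7: ['valley', 'warm', 'walk'] (min_width=16, slack=0)
Line 8: ['structure', 'tomato'] (min_width=16, slack=0)
Line 9: ['bear', 'lion'] (min_width=9, slack=7)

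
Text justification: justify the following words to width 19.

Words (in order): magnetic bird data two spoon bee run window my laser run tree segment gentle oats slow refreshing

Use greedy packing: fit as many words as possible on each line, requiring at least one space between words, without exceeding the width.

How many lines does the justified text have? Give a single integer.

Answer: 6

Derivation:
Line 1: ['magnetic', 'bird', 'data'] (min_width=18, slack=1)
Line 2: ['two', 'spoon', 'bee', 'run'] (min_width=17, slack=2)
Line 3: ['window', 'my', 'laser', 'run'] (min_width=19, slack=0)
Line 4: ['tree', 'segment', 'gentle'] (min_width=19, slack=0)
Line 5: ['oats', 'slow'] (min_width=9, slack=10)
Line 6: ['refreshing'] (min_width=10, slack=9)
Total lines: 6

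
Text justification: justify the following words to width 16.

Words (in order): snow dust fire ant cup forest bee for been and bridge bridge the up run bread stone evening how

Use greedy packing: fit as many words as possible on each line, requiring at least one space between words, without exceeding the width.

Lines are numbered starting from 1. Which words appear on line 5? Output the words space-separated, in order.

Answer: the up run bread

Derivation:
Line 1: ['snow', 'dust', 'fire'] (min_width=14, slack=2)
Line 2: ['ant', 'cup', 'forest'] (min_width=14, slack=2)
Line 3: ['bee', 'for', 'been', 'and'] (min_width=16, slack=0)
Line 4: ['bridge', 'bridge'] (min_width=13, slack=3)
Line 5: ['the', 'up', 'run', 'bread'] (min_width=16, slack=0)
Line 6: ['stone', 'evening'] (min_width=13, slack=3)
Line 7: ['how'] (min_width=3, slack=13)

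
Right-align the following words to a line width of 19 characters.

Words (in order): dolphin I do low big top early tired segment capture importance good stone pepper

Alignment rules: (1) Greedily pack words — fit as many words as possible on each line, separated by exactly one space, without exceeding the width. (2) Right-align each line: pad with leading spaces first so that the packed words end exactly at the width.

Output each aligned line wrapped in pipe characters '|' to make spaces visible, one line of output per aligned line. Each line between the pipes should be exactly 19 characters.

Answer: |   dolphin I do low|
|big top early tired|
|    segment capture|
|    importance good|
|       stone pepper|

Derivation:
Line 1: ['dolphin', 'I', 'do', 'low'] (min_width=16, slack=3)
Line 2: ['big', 'top', 'early', 'tired'] (min_width=19, slack=0)
Line 3: ['segment', 'capture'] (min_width=15, slack=4)
Line 4: ['importance', 'good'] (min_width=15, slack=4)
Line 5: ['stone', 'pepper'] (min_width=12, slack=7)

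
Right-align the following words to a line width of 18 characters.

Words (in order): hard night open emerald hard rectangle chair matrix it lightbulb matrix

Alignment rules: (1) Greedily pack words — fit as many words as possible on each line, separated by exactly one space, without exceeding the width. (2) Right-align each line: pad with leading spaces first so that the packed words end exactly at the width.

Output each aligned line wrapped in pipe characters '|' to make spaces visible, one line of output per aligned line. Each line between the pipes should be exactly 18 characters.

Line 1: ['hard', 'night', 'open'] (min_width=15, slack=3)
Line 2: ['emerald', 'hard'] (min_width=12, slack=6)
Line 3: ['rectangle', 'chair'] (min_width=15, slack=3)
Line 4: ['matrix', 'it'] (min_width=9, slack=9)
Line 5: ['lightbulb', 'matrix'] (min_width=16, slack=2)

Answer: |   hard night open|
|      emerald hard|
|   rectangle chair|
|         matrix it|
|  lightbulb matrix|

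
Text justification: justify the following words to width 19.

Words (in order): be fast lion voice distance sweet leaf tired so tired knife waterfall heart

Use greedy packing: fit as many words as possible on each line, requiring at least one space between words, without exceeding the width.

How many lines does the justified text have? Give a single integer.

Answer: 5

Derivation:
Line 1: ['be', 'fast', 'lion', 'voice'] (min_width=18, slack=1)
Line 2: ['distance', 'sweet', 'leaf'] (min_width=19, slack=0)
Line 3: ['tired', 'so', 'tired'] (min_width=14, slack=5)
Line 4: ['knife', 'waterfall'] (min_width=15, slack=4)
Line 5: ['heart'] (min_width=5, slack=14)
Total lines: 5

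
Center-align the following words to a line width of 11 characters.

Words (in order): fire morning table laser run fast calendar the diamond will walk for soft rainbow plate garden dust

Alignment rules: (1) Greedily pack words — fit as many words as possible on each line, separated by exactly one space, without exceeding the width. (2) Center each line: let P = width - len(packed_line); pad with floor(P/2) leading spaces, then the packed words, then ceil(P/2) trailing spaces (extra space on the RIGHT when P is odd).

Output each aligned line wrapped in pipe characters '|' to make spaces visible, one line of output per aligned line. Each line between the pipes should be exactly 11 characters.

Line 1: ['fire'] (min_width=4, slack=7)
Line 2: ['morning'] (min_width=7, slack=4)
Line 3: ['table', 'laser'] (min_width=11, slack=0)
Line 4: ['run', 'fast'] (min_width=8, slack=3)
Line 5: ['calendar'] (min_width=8, slack=3)
Line 6: ['the', 'diamond'] (min_width=11, slack=0)
Line 7: ['will', 'walk'] (min_width=9, slack=2)
Line 8: ['for', 'soft'] (min_width=8, slack=3)
Line 9: ['rainbow'] (min_width=7, slack=4)
Line 10: ['plate'] (min_width=5, slack=6)
Line 11: ['garden', 'dust'] (min_width=11, slack=0)

Answer: |   fire    |
|  morning  |
|table laser|
| run fast  |
| calendar  |
|the diamond|
| will walk |
| for soft  |
|  rainbow  |
|   plate   |
|garden dust|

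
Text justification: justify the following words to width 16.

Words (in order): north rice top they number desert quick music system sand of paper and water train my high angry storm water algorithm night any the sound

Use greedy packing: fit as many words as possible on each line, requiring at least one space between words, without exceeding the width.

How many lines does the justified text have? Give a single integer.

Answer: 10

Derivation:
Line 1: ['north', 'rice', 'top'] (min_width=14, slack=2)
Line 2: ['they', 'number'] (min_width=11, slack=5)
Line 3: ['desert', 'quick'] (min_width=12, slack=4)
Line 4: ['music', 'system'] (min_width=12, slack=4)
Line 5: ['sand', 'of', 'paper'] (min_width=13, slack=3)
Line 6: ['and', 'water', 'train'] (min_width=15, slack=1)
Line 7: ['my', 'high', 'angry'] (min_width=13, slack=3)
Line 8: ['storm', 'water'] (min_width=11, slack=5)
Line 9: ['algorithm', 'night'] (min_width=15, slack=1)
Line 10: ['any', 'the', 'sound'] (min_width=13, slack=3)
Total lines: 10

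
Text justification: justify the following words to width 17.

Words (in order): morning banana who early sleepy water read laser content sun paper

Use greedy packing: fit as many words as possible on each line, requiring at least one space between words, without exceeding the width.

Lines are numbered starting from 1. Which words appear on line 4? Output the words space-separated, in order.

Answer: content sun paper

Derivation:
Line 1: ['morning', 'banana'] (min_width=14, slack=3)
Line 2: ['who', 'early', 'sleepy'] (min_width=16, slack=1)
Line 3: ['water', 'read', 'laser'] (min_width=16, slack=1)
Line 4: ['content', 'sun', 'paper'] (min_width=17, slack=0)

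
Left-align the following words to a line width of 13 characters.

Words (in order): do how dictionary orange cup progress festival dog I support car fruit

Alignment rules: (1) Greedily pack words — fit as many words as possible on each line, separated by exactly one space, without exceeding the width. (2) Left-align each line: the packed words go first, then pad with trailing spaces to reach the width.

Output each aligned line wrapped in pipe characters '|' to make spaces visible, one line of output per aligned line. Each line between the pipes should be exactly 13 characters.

Answer: |do how       |
|dictionary   |
|orange cup   |
|progress     |
|festival dog |
|I support car|
|fruit        |

Derivation:
Line 1: ['do', 'how'] (min_width=6, slack=7)
Line 2: ['dictionary'] (min_width=10, slack=3)
Line 3: ['orange', 'cup'] (min_width=10, slack=3)
Line 4: ['progress'] (min_width=8, slack=5)
Line 5: ['festival', 'dog'] (min_width=12, slack=1)
Line 6: ['I', 'support', 'car'] (min_width=13, slack=0)
Line 7: ['fruit'] (min_width=5, slack=8)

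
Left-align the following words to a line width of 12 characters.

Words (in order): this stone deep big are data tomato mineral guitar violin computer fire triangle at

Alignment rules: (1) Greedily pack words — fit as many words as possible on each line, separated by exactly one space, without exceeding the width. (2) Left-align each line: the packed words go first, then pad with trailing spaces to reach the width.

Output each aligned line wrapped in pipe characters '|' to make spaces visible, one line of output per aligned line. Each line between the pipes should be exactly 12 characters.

Line 1: ['this', 'stone'] (min_width=10, slack=2)
Line 2: ['deep', 'big', 'are'] (min_width=12, slack=0)
Line 3: ['data', 'tomato'] (min_width=11, slack=1)
Line 4: ['mineral'] (min_width=7, slack=5)
Line 5: ['guitar'] (min_width=6, slack=6)
Line 6: ['violin'] (min_width=6, slack=6)
Line 7: ['computer'] (min_width=8, slack=4)
Line 8: ['fire'] (min_width=4, slack=8)
Line 9: ['triangle', 'at'] (min_width=11, slack=1)

Answer: |this stone  |
|deep big are|
|data tomato |
|mineral     |
|guitar      |
|violin      |
|computer    |
|fire        |
|triangle at |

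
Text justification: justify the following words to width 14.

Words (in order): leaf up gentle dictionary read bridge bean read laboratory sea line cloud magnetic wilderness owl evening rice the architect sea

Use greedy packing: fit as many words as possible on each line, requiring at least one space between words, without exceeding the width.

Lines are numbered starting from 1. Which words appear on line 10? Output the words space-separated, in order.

Answer: the architect

Derivation:
Line 1: ['leaf', 'up', 'gentle'] (min_width=14, slack=0)
Line 2: ['dictionary'] (min_width=10, slack=4)
Line 3: ['read', 'bridge'] (min_width=11, slack=3)
Line 4: ['bean', 'read'] (min_width=9, slack=5)
Line 5: ['laboratory', 'sea'] (min_width=14, slack=0)
Line 6: ['line', 'cloud'] (min_width=10, slack=4)
Line 7: ['magnetic'] (min_width=8, slack=6)
Line 8: ['wilderness', 'owl'] (min_width=14, slack=0)
Line 9: ['evening', 'rice'] (min_width=12, slack=2)
Line 10: ['the', 'architect'] (min_width=13, slack=1)
Line 11: ['sea'] (min_width=3, slack=11)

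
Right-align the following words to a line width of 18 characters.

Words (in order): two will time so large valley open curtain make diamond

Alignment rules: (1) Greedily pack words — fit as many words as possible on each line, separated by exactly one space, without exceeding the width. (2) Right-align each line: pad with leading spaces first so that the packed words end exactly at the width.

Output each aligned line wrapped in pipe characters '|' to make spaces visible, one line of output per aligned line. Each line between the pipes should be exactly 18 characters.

Line 1: ['two', 'will', 'time', 'so'] (min_width=16, slack=2)
Line 2: ['large', 'valley', 'open'] (min_width=17, slack=1)
Line 3: ['curtain', 'make'] (min_width=12, slack=6)
Line 4: ['diamond'] (min_width=7, slack=11)

Answer: |  two will time so|
| large valley open|
|      curtain make|
|           diamond|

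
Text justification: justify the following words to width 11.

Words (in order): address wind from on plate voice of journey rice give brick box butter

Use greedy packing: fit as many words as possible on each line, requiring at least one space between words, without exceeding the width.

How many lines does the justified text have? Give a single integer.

Answer: 8

Derivation:
Line 1: ['address'] (min_width=7, slack=4)
Line 2: ['wind', 'from'] (min_width=9, slack=2)
Line 3: ['on', 'plate'] (min_width=8, slack=3)
Line 4: ['voice', 'of'] (min_width=8, slack=3)
Line 5: ['journey'] (min_width=7, slack=4)
Line 6: ['rice', 'give'] (min_width=9, slack=2)
Line 7: ['brick', 'box'] (min_width=9, slack=2)
Line 8: ['butter'] (min_width=6, slack=5)
Total lines: 8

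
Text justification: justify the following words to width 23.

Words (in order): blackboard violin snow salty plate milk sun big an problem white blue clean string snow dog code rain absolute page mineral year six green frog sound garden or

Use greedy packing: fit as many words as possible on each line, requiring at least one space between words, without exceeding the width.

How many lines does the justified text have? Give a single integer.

Line 1: ['blackboard', 'violin', 'snow'] (min_width=22, slack=1)
Line 2: ['salty', 'plate', 'milk', 'sun'] (min_width=20, slack=3)
Line 3: ['big', 'an', 'problem', 'white'] (min_width=20, slack=3)
Line 4: ['blue', 'clean', 'string', 'snow'] (min_width=22, slack=1)
Line 5: ['dog', 'code', 'rain', 'absolute'] (min_width=22, slack=1)
Line 6: ['page', 'mineral', 'year', 'six'] (min_width=21, slack=2)
Line 7: ['green', 'frog', 'sound', 'garden'] (min_width=23, slack=0)
Line 8: ['or'] (min_width=2, slack=21)
Total lines: 8

Answer: 8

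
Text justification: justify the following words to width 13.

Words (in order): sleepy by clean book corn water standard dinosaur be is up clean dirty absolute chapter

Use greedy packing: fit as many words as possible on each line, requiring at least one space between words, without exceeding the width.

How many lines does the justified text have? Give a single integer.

Answer: 9

Derivation:
Line 1: ['sleepy', 'by'] (min_width=9, slack=4)
Line 2: ['clean', 'book'] (min_width=10, slack=3)
Line 3: ['corn', 'water'] (min_width=10, slack=3)
Line 4: ['standard'] (min_width=8, slack=5)
Line 5: ['dinosaur', 'be'] (min_width=11, slack=2)
Line 6: ['is', 'up', 'clean'] (min_width=11, slack=2)
Line 7: ['dirty'] (min_width=5, slack=8)
Line 8: ['absolute'] (min_width=8, slack=5)
Line 9: ['chapter'] (min_width=7, slack=6)
Total lines: 9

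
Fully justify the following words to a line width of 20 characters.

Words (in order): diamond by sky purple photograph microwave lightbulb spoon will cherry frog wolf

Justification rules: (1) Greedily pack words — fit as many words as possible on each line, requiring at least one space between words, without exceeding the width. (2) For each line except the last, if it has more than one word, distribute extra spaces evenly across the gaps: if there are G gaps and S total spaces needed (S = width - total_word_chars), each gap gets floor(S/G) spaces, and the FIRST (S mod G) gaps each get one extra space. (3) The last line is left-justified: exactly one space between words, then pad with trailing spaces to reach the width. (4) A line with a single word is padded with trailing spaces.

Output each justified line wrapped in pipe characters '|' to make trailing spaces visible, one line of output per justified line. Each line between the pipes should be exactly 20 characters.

Answer: |diamond    by    sky|
|purple    photograph|
|microwave  lightbulb|
|spoon   will  cherry|
|frog wolf           |

Derivation:
Line 1: ['diamond', 'by', 'sky'] (min_width=14, slack=6)
Line 2: ['purple', 'photograph'] (min_width=17, slack=3)
Line 3: ['microwave', 'lightbulb'] (min_width=19, slack=1)
Line 4: ['spoon', 'will', 'cherry'] (min_width=17, slack=3)
Line 5: ['frog', 'wolf'] (min_width=9, slack=11)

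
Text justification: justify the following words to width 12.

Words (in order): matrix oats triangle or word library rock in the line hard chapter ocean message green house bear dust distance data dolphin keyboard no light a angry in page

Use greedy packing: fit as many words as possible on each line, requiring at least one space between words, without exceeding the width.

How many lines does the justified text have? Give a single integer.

Line 1: ['matrix', 'oats'] (min_width=11, slack=1)
Line 2: ['triangle', 'or'] (min_width=11, slack=1)
Line 3: ['word', 'library'] (min_width=12, slack=0)
Line 4: ['rock', 'in', 'the'] (min_width=11, slack=1)
Line 5: ['line', 'hard'] (min_width=9, slack=3)
Line 6: ['chapter'] (min_width=7, slack=5)
Line 7: ['ocean'] (min_width=5, slack=7)
Line 8: ['message'] (min_width=7, slack=5)
Line 9: ['green', 'house'] (min_width=11, slack=1)
Line 10: ['bear', 'dust'] (min_width=9, slack=3)
Line 11: ['distance'] (min_width=8, slack=4)
Line 12: ['data', 'dolphin'] (min_width=12, slack=0)
Line 13: ['keyboard', 'no'] (min_width=11, slack=1)
Line 14: ['light', 'a'] (min_width=7, slack=5)
Line 15: ['angry', 'in'] (min_width=8, slack=4)
Line 16: ['page'] (min_width=4, slack=8)
Total lines: 16

Answer: 16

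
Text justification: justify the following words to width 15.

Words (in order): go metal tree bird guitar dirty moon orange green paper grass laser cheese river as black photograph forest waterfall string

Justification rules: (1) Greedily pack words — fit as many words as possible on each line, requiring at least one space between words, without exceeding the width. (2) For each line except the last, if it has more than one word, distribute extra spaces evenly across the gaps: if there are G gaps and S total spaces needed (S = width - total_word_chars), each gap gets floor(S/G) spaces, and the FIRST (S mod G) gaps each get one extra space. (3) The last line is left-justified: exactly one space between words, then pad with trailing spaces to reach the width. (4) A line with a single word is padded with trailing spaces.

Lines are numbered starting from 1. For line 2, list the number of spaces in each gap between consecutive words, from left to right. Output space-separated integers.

Line 1: ['go', 'metal', 'tree'] (min_width=13, slack=2)
Line 2: ['bird', 'guitar'] (min_width=11, slack=4)
Line 3: ['dirty', 'moon'] (min_width=10, slack=5)
Line 4: ['orange', 'green'] (min_width=12, slack=3)
Line 5: ['paper', 'grass'] (min_width=11, slack=4)
Line 6: ['laser', 'cheese'] (min_width=12, slack=3)
Line 7: ['river', 'as', 'black'] (min_width=14, slack=1)
Line 8: ['photograph'] (min_width=10, slack=5)
Line 9: ['forest'] (min_width=6, slack=9)
Line 10: ['waterfall'] (min_width=9, slack=6)
Line 11: ['string'] (min_width=6, slack=9)

Answer: 5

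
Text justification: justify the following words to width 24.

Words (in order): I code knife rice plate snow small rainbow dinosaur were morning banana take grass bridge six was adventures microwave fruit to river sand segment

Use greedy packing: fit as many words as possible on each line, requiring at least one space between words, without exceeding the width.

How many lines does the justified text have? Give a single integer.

Answer: 7

Derivation:
Line 1: ['I', 'code', 'knife', 'rice', 'plate'] (min_width=23, slack=1)
Line 2: ['snow', 'small', 'rainbow'] (min_width=18, slack=6)
Line 3: ['dinosaur', 'were', 'morning'] (min_width=21, slack=3)
Line 4: ['banana', 'take', 'grass', 'bridge'] (min_width=24, slack=0)
Line 5: ['six', 'was', 'adventures'] (min_width=18, slack=6)
Line 6: ['microwave', 'fruit', 'to', 'river'] (min_width=24, slack=0)
Line 7: ['sand', 'segment'] (min_width=12, slack=12)
Total lines: 7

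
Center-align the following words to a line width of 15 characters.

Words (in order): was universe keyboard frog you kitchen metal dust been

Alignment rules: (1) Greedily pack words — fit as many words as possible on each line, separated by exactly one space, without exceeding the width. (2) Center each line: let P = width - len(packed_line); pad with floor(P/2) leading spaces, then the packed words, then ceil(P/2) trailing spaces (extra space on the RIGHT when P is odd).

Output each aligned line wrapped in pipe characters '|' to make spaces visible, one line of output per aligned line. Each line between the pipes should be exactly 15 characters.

Line 1: ['was', 'universe'] (min_width=12, slack=3)
Line 2: ['keyboard', 'frog'] (min_width=13, slack=2)
Line 3: ['you', 'kitchen'] (min_width=11, slack=4)
Line 4: ['metal', 'dust', 'been'] (min_width=15, slack=0)

Answer: | was universe  |
| keyboard frog |
|  you kitchen  |
|metal dust been|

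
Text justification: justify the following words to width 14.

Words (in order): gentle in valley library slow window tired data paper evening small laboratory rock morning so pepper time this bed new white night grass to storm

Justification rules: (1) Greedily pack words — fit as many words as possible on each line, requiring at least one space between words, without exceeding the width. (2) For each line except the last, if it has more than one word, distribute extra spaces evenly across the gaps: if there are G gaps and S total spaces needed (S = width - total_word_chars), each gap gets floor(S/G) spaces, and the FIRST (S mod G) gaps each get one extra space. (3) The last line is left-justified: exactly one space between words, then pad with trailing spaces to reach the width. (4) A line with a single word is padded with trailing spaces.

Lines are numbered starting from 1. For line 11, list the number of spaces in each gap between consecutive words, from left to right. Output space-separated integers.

Line 1: ['gentle', 'in'] (min_width=9, slack=5)
Line 2: ['valley', 'library'] (min_width=14, slack=0)
Line 3: ['slow', 'window'] (min_width=11, slack=3)
Line 4: ['tired', 'data'] (min_width=10, slack=4)
Line 5: ['paper', 'evening'] (min_width=13, slack=1)
Line 6: ['small'] (min_width=5, slack=9)
Line 7: ['laboratory'] (min_width=10, slack=4)
Line 8: ['rock', 'morning'] (min_width=12, slack=2)
Line 9: ['so', 'pepper', 'time'] (min_width=14, slack=0)
Line 10: ['this', 'bed', 'new'] (min_width=12, slack=2)
Line 11: ['white', 'night'] (min_width=11, slack=3)
Line 12: ['grass', 'to', 'storm'] (min_width=14, slack=0)

Answer: 4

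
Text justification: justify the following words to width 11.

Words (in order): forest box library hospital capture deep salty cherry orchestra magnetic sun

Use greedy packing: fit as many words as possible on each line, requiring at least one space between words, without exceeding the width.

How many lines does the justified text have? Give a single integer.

Answer: 9

Derivation:
Line 1: ['forest', 'box'] (min_width=10, slack=1)
Line 2: ['library'] (min_width=7, slack=4)
Line 3: ['hospital'] (min_width=8, slack=3)
Line 4: ['capture'] (min_width=7, slack=4)
Line 5: ['deep', 'salty'] (min_width=10, slack=1)
Line 6: ['cherry'] (min_width=6, slack=5)
Line 7: ['orchestra'] (min_width=9, slack=2)
Line 8: ['magnetic'] (min_width=8, slack=3)
Line 9: ['sun'] (min_width=3, slack=8)
Total lines: 9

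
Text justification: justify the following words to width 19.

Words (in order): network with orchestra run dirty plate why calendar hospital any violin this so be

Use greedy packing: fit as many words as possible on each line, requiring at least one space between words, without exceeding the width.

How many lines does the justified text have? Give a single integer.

Line 1: ['network', 'with'] (min_width=12, slack=7)
Line 2: ['orchestra', 'run', 'dirty'] (min_width=19, slack=0)
Line 3: ['plate', 'why', 'calendar'] (min_width=18, slack=1)
Line 4: ['hospital', 'any', 'violin'] (min_width=19, slack=0)
Line 5: ['this', 'so', 'be'] (min_width=10, slack=9)
Total lines: 5

Answer: 5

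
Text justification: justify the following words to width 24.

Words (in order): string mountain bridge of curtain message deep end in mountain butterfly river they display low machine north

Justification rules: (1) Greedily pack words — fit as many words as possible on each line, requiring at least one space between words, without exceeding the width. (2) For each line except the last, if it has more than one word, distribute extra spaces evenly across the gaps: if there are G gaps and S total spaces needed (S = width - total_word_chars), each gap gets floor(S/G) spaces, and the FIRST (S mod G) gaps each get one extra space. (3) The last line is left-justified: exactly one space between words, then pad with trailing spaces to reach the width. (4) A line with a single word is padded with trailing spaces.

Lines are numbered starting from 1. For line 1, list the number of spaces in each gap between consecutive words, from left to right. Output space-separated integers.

Line 1: ['string', 'mountain', 'bridge'] (min_width=22, slack=2)
Line 2: ['of', 'curtain', 'message', 'deep'] (min_width=23, slack=1)
Line 3: ['end', 'in', 'mountain'] (min_width=15, slack=9)
Line 4: ['butterfly', 'river', 'they'] (min_width=20, slack=4)
Line 5: ['display', 'low', 'machine'] (min_width=19, slack=5)
Line 6: ['north'] (min_width=5, slack=19)

Answer: 2 2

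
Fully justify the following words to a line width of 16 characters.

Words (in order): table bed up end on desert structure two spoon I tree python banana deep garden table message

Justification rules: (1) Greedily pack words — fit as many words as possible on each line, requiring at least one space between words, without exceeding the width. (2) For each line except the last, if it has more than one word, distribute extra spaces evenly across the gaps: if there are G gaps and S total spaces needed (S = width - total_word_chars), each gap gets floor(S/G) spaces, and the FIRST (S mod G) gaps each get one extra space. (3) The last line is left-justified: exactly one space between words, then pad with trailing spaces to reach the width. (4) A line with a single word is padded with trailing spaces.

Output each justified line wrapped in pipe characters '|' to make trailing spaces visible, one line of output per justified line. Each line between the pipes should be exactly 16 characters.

Answer: |table bed up end|
|on        desert|
|structure    two|
|spoon   I   tree|
|python    banana|
|deep      garden|
|table message   |

Derivation:
Line 1: ['table', 'bed', 'up', 'end'] (min_width=16, slack=0)
Line 2: ['on', 'desert'] (min_width=9, slack=7)
Line 3: ['structure', 'two'] (min_width=13, slack=3)
Line 4: ['spoon', 'I', 'tree'] (min_width=12, slack=4)
Line 5: ['python', 'banana'] (min_width=13, slack=3)
Line 6: ['deep', 'garden'] (min_width=11, slack=5)
Line 7: ['table', 'message'] (min_width=13, slack=3)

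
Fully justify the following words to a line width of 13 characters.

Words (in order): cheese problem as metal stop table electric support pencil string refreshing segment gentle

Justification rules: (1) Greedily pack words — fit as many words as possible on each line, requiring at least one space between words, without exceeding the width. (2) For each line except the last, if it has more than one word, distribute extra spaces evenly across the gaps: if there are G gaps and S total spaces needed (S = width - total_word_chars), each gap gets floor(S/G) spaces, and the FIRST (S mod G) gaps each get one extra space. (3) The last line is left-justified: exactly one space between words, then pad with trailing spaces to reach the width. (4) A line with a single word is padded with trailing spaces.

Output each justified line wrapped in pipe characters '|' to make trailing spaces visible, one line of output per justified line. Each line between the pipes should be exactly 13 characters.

Answer: |cheese       |
|problem    as|
|metal    stop|
|table        |
|electric     |
|support      |
|pencil string|
|refreshing   |
|segment      |
|gentle       |

Derivation:
Line 1: ['cheese'] (min_width=6, slack=7)
Line 2: ['problem', 'as'] (min_width=10, slack=3)
Line 3: ['metal', 'stop'] (min_width=10, slack=3)
Line 4: ['table'] (min_width=5, slack=8)
Line 5: ['electric'] (min_width=8, slack=5)
Line 6: ['support'] (min_width=7, slack=6)
Line 7: ['pencil', 'string'] (min_width=13, slack=0)
Line 8: ['refreshing'] (min_width=10, slack=3)
Line 9: ['segment'] (min_width=7, slack=6)
Line 10: ['gentle'] (min_width=6, slack=7)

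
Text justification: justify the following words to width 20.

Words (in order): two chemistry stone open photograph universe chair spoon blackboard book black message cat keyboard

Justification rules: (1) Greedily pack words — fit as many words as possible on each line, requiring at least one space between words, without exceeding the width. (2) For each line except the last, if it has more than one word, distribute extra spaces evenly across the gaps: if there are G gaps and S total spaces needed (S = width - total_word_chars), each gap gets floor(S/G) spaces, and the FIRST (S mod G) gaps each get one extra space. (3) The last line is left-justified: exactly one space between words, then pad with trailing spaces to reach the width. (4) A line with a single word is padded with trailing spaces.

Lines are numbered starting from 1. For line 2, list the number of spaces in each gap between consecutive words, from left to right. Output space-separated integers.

Line 1: ['two', 'chemistry', 'stone'] (min_width=19, slack=1)
Line 2: ['open', 'photograph'] (min_width=15, slack=5)
Line 3: ['universe', 'chair', 'spoon'] (min_width=20, slack=0)
Line 4: ['blackboard', 'book'] (min_width=15, slack=5)
Line 5: ['black', 'message', 'cat'] (min_width=17, slack=3)
Line 6: ['keyboard'] (min_width=8, slack=12)

Answer: 6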